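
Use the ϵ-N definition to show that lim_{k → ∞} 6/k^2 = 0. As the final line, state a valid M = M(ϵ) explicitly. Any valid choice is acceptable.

M = (6/ϵ)^{1/2}

Fix ϵ > 0. For k ≥ 1, |6/k^2 − 0| = 6/k^2.
6/k^2 < ϵ ⇔ k^2 > 6/ϵ ⇔ k > (6/ϵ)^{1/2}.
Take M = (6/ϵ)^{1/2}. Then k > M implies 6/k^2 < ϵ.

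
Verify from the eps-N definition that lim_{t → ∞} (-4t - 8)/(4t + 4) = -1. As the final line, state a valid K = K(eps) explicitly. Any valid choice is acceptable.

K = 1/eps

Fix eps > 0. We seek K > 0 such that t > K implies |(-4t - 8)/(4t + 4) + 1| < eps.
(-4t - 8)/(4t + 4) + 1 = (4(-4t - 8) − (-4)(4t + 4)) / (4(4t + 4)) = -16/(4(4t + 4)).
For t > 0 we have 4t + 4 > 4t, so |(-4t - 8)/(4t + 4) + 1| = 16/(4(4t + 4)) < 16/(4·4t) = 1/t.
Thus |(-4t - 8)/(4t + 4) + 1| < eps whenever t > 1/eps.
Take K = 1/eps. If t > K then |(-4t - 8)/(4t + 4) + 1| < 1/t < eps.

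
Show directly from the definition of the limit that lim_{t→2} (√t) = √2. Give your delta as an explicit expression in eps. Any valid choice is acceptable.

delta = min(2, √2·eps)

Let eps > 0 be given. We want delta > 0 such that 0 < |t − 2| < delta implies |√t − √2| < eps.
Rationalise: √t − √2 = (t − 2)/(√t + √2), so |√t − √2| = |t − 2|/(√t + √2).
Restrict delta ≤ 2 so that |t − 2| < 2 forces t > 0, and then √t + √2 > √2.
Hence |√t − √2| < |t − 2|/√2, which is < eps once |t − 2| < √2·eps.
Take delta = min(2, √2·eps). If 0 < |t − 2| < delta then t > 0 and |√t − √2| < |t − 2|/√2 < eps.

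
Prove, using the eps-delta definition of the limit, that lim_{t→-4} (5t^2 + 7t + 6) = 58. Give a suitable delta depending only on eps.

delta = min(1, eps/38)

Fix eps > 0. We want delta > 0 such that 0 < |t + 4| < delta implies |(5t^2 + 7t + 6) − 58| < eps.
(5t^2 + 7t + 6) − 58 = 5t^2 + 7t - 52 = (t + 4)(5t - 13).
So |(5t^2 + 7t + 6) − 58| = |t + 4|·|5t - 13|.
Assume first that |t + 4| < 1, so |t| < 5. Then |5t - 13| ≤ 5·5 + 13 = 38.
Hence |(5t^2 + 7t + 6) − 58| ≤ 38|t + 4| < eps provided |t + 4| < eps/38.
Take delta = min(1, eps/38). Then 0 < |t + 4| < delta gives both |t + 4| < 1 and |t + 4| < eps/38, so |(5t^2 + 7t + 6) − 58| < eps.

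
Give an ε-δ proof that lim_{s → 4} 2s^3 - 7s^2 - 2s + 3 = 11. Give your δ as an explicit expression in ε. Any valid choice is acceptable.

Let ε > 0. We want δ > 0 such that 0 < |s − 4| < δ implies |(2s^3 - 7s^2 - 2s + 3) − 11| < ε.
(2s^3 - 7s^2 - 2s + 3) − 11 = 2s^3 - 7s^2 - 2s - 8 = (s − 4)(2s^2 + s + 2).
So |(2s^3 - 7s^2 - 2s + 3) − 11| = |s − 4|·|2s^2 + s + 2|.
Require δ ≤ 1. Then |s − 4| < 1 gives |s| < 5, and by the triangle inequality |2s^2 + s + 2| ≤ 2·5^2 + 5 + 2 = 57.
Hence |(2s^3 - 7s^2 - 2s + 3) − 11| ≤ 57|s − 4| < ε provided |s − 4| < ε/57.
Take δ = min(1, ε/57). Then 0 < |s − 4| < δ gives both |s − 4| < 1 and |s − 4| < ε/57, so |(2s^3 - 7s^2 - 2s + 3) − 11| < ε.

δ = min(1, ε/57)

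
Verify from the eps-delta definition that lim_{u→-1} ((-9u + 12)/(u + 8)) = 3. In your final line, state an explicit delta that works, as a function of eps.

delta = min(7/2, (7/24)eps)

Fix eps > 0. We want delta > 0 with 0 < |u + 1| < delta ⇒ |(-9u + 12)/(u + 8) − 3| < eps.
Combining over a common denominator, (-9u + 12)/(u + 8) − 3 = [(-9u + 12)·7 − 21·(u + 8)] / [7·(u + 8)] = -84(u + 1) / (7(u + 8)).
So |(-9u + 12)/(u + 8) − 3| = 84|u + 1| / (7·|u + 8|).
Require delta ≤ 7/2, so |u + 8| ≥ |7| − |u + 1| > 7 − 7/2 = 7/2.
Hence |(-9u + 12)/(u + 8) − 3| < 84|u + 1|/(7·(7/2)) = (24/7)|u + 1|, which is < eps once |u + 1| < (7/24)eps.
Take delta = min(7/2, (7/24)eps). Then 0 < |u + 1| < delta forces both bounds, so |(-9u + 12)/(u + 8) − 3| < eps.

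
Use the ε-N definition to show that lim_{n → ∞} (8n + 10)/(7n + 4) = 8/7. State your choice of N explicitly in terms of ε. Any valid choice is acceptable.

N = (38/49)/ε

Suppose ε > 0. For n ≥ 1, |(8n + 10)/(7n + 4) − (8/7)| = |38|/(7(7n + 4)) = 38/(7(7n + 4)).
Since 7n + 4 ≥ 7n for n ≥ 1, this is ≤ 38/(7·7n) = (38/49)/n.
So |(8n + 10)/(7n + 4) − (8/7)| < ε whenever n > (38/49)/ε.
Take N = (38/49)/ε. If n > N then |(8n + 10)/(7n + 4) − (8/7)| ≤ (38/49)/n < ε.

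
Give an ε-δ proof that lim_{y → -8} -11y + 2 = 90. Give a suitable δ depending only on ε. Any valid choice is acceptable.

δ = ε/11

Let ε > 0 be given. We need δ > 0 so that 0 < |y + 8| < δ implies |(-11y + 2) − 90| < ε.
|(-11y + 2) − 90| = |-11y - 88| = 11|y + 8|.
Thus it suffices that |y + 8| < ε/11.
Take δ = ε/11. If 0 < |y + 8| < δ then |(-11y + 2) − 90| = 11|y + 8| < 11·(ε/11) = ε.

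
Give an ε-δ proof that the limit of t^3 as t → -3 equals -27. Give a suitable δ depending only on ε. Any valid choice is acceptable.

δ = min(2, ε/49)

Fix ε > 0. We seek δ > 0 with 0 < |t + 3| < δ ⇒ |t^3 + 27| < ε.
Factor: t^3 + 27 = (t + 3)(t^2 - 3t + 9), so |t^3 + 27| = |t + 3|·|t^2 - 3t + 9|.
Restrict δ ≤ 2. Then |t + 3| < 2 gives |t| < 5, so by the triangle inequality |t^2 - 3t + 9| ≤ 5^2 + 3·5 + 9 = 49.
Hence |t^3 + 27| ≤ 49|t + 3|, which is < ε once |t + 3| < ε/49.
Take δ = min(2, ε/49). If 0 < |t + 3| < δ then both bounds hold and |t^3 + 27| ≤ 49|t + 3| < 49·(ε/49) = ε.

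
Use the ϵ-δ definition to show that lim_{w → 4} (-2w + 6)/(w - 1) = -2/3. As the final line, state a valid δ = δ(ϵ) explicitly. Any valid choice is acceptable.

δ = min(3/2, (9/8)ϵ)

Let ϵ > 0. We want δ > 0 with 0 < |w − 4| < δ ⇒ |(-2w + 6)/(w - 1) + 2/3| < ϵ.
Combining over a common denominator, (-2w + 6)/(w - 1) + 2/3 = [(-2w + 6)·3 − (-2)·(w - 1)] / [3·(w - 1)] = -4(w − 4) / (3(w - 1)).
So |(-2w + 6)/(w - 1) + 2/3| = 4|w − 4| / (3·|w − 1|).
Restrict δ ≤ 3/2. Then |w − 4| < 3/2 gives |w − 1| = |(w − 4) + 3| ≥ 3 − 3/2 = 3/2.
Hence |(-2w + 6)/(w - 1) + 2/3| < 4|w − 4|/(3·(3/2)) = (8/9)|w − 4|, which is < ϵ once |w − 4| < (9/8)ϵ.
Take δ = min(3/2, (9/8)ϵ). Then 0 < |w − 4| < δ forces both bounds, so |(-2w + 6)/(w - 1) + 2/3| < ϵ.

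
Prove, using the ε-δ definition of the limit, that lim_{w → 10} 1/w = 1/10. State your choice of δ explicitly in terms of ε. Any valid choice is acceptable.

δ = min(5, 50ε)

Let ε > 0 be given. We seek δ > 0 such that 0 < |w − 10| < δ implies |1/w − (1/10)| < ε.
|1/w − (1/10)| = |10 − w|/(10·|w|) = |w − 10|/(10|w|).
Restrict δ ≤ 5. Then |w − 10| < 5 gives |w| > 5, so 10|w| > 50.
Then |1/w − (1/10)| < |w − 10|/50, which is < ε when |w − 10| < 50ε.
Take δ = min(5, 50ε). Then 0 < |w − 10| < δ gives both |w − 10| < 5 and |w − 10| < 50ε, so |1/w − (1/10)| < ε.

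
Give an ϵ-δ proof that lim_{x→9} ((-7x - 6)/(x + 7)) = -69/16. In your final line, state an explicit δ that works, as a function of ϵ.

δ = min(8, (128/43)ϵ)

Suppose ϵ > 0. We want δ > 0 with 0 < |x − 9| < δ ⇒ |(-7x - 6)/(x + 7) + 69/16| < ϵ.
Combining over a common denominator, (-7x - 6)/(x + 7) + 69/16 = [(-7x - 6)·16 − (-69)·(x + 7)] / [16·(x + 7)] = -43(x − 9) / (16(x + 7)).
So |(-7x - 6)/(x + 7) + 69/16| = 43|x − 9| / (16·|x + 7|).
Require δ ≤ 8, so |x + 7| ≥ |16| − |x − 9| > 16 − 8 = 8.
Hence |(-7x - 6)/(x + 7) + 69/16| < 43|x − 9|/(16·8) = (43/128)|x − 9|, which is < ϵ once |x − 9| < (128/43)ϵ.
Take δ = min(8, (128/43)ϵ). Then 0 < |x − 9| < δ forces both bounds, so |(-7x - 6)/(x + 7) + 69/16| < ϵ.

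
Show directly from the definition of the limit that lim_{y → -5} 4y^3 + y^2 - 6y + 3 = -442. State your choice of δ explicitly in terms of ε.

δ = min(2, ε/418)

Suppose ε > 0. We want δ > 0 such that 0 < |y + 5| < δ implies |(4y^3 + y^2 - 6y + 3) + 442| < ε.
(4y^3 + y^2 - 6y + 3) + 442 = 4y^3 + y^2 - 6y + 445 = (y + 5)(4y^2 - 19y + 89).
So |(4y^3 + y^2 - 6y + 3) + 442| = |y + 5|·|4y^2 - 19y + 89|.
Require δ ≤ 2. Then |y + 5| < 2 gives |y| < 7, and by the triangle inequality |4y^2 - 19y + 89| ≤ 4·7^2 + 19·7 + 89 = 418.
Hence |(4y^3 + y^2 - 6y + 3) + 442| ≤ 418|y + 5| < ε provided |y + 5| < ε/418.
Choosing δ = min(2, ε/418) ensures both conditions, hence |(4y^3 + y^2 - 6y + 3) + 442| < ε.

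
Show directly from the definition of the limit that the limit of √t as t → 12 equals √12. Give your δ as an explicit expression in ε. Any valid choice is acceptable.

δ = min(12, √12·ε)

Let ε > 0 be given. We want δ > 0 such that 0 < |t − 12| < δ implies |√t − √12| < ε.
Multiplying by the conjugate, |√t − √12| = |t − 12|/(√t + √12).
Restrict δ ≤ 12 so that |t − 12| < 12 forces t > 0, and then √t + √12 > √12.
Hence |√t − √12| < |t − 12|/√12, which is < ε once |t − 12| < √12·ε.
Take δ = min(12, √12·ε). If 0 < |t − 12| < δ then t > 0 and |√t − √12| < |t − 12|/√12 < ε.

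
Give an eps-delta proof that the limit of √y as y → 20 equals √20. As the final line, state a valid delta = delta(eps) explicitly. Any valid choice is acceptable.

Suppose eps > 0. We want delta > 0 such that 0 < |y − 20| < delta implies |√y − √20| < eps.
Rationalise: √y − √20 = (y − 20)/(√y + √20), so |√y − √20| = |y − 20|/(√y + √20).
Restrict delta ≤ 20 so that |y − 20| < 20 forces y > 0, and then √y + √20 > √20.
Hence |√y − √20| < |y − 20|/√20, which is < eps once |y − 20| < √20·eps.
Take delta = min(20, √20·eps). If 0 < |y − 20| < delta then y > 0 and |√y − √20| < |y − 20|/√20 < eps.

delta = min(20, √20·eps)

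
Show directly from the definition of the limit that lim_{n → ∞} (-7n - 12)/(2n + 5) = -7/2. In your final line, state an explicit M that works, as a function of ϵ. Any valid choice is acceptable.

Suppose ϵ > 0. For n ≥ 1, |(-7n - 12)/(2n + 5) + 7/2| = |11|/(2(2n + 5)) = 11/(2(2n + 5)).
Since 2n + 5 ≥ 2n for n ≥ 1, this is ≤ 11/(2·2n) = (11/4)/n.
So |(-7n - 12)/(2n + 5) + 7/2| < ϵ whenever n > (11/4)/ϵ.
Take M = (11/4)/ϵ. If n > M then |(-7n - 12)/(2n + 5) + 7/2| ≤ (11/4)/n < ϵ.

M = (11/4)/ϵ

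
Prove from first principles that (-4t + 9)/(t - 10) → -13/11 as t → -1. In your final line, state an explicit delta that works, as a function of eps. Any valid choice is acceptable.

delta = min(11/2, (121/62)eps)

Suppose eps > 0. We want delta > 0 with 0 < |t + 1| < delta ⇒ |(-4t + 9)/(t - 10) + 13/11| < eps.
Combining over a common denominator, (-4t + 9)/(t - 10) + 13/11 = [(-4t + 9)·(-11) − 13·(t - 10)] / [(-11)·(t - 10)] = 31(t + 1) / ((-11)(t - 10)).
So |(-4t + 9)/(t - 10) + 13/11| = 31|t + 1| / (11·|t − 10|).
Restrict delta ≤ 11/2. Then |t + 1| < 11/2 gives |t − 10| = |(t + 1) + (-11)| ≥ 11 − 11/2 = 11/2.
Hence |(-4t + 9)/(t - 10) + 13/11| < 31|t + 1|/(11·(11/2)) = (62/121)|t + 1|, which is < eps once |t + 1| < (121/62)eps.
Take delta = min(11/2, (121/62)eps). Then 0 < |t + 1| < delta forces both bounds, so |(-4t + 9)/(t - 10) + 13/11| < eps.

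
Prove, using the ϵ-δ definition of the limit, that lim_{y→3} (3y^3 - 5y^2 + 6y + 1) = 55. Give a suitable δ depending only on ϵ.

Suppose ϵ > 0. We want δ > 0 such that 0 < |y − 3| < δ implies |(3y^3 - 5y^2 + 6y + 1) − 55| < ϵ.
(3y^3 - 5y^2 + 6y + 1) − 55 = 3y^3 - 5y^2 + 6y - 54 = (y − 3)(3y^2 + 4y + 18).
So |(3y^3 - 5y^2 + 6y + 1) − 55| = |y − 3|·|3y^2 + 4y + 18|.
Assume first that |y − 3| < 2, so |y| < 5. Then |3y^2 + 4y + 18| ≤ 3·5^2 + 4·5 + 18 = 113.
Hence |(3y^3 - 5y^2 + 6y + 1) − 55| ≤ 113|y − 3| < ϵ provided |y − 3| < ϵ/113.
Take δ = min(2, ϵ/113). Then 0 < |y − 3| < δ gives both |y − 3| < 2 and |y − 3| < ϵ/113, so |(3y^3 - 5y^2 + 6y + 1) − 55| < ϵ.

δ = min(2, ϵ/113)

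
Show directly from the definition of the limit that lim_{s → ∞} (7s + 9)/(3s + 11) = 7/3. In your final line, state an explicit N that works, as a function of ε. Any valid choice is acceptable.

Suppose ε > 0. We seek N > 0 such that s > N implies |(7s + 9)/(3s + 11) − (7/3)| < ε.
(7s + 9)/(3s + 11) − (7/3) = (3(7s + 9) − 7(3s + 11)) / (3(3s + 11)) = -50/(3(3s + 11)).
For s > 0 we have 3s + 11 > 3s, so |(7s + 9)/(3s + 11) − (7/3)| = 50/(3(3s + 11)) < 50/(3·3s) = (50/9)/s.
Thus |(7s + 9)/(3s + 11) − (7/3)| < ε whenever s > (50/9)/ε.
Take N = (50/9)/ε. If s > N then |(7s + 9)/(3s + 11) − (7/3)| < (50/9)/s < ε.

N = (50/9)/ε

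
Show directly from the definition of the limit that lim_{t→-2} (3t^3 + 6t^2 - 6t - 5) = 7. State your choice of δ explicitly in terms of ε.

δ = min(1, ε/33)

Let ε > 0. We want δ > 0 such that 0 < |t + 2| < δ implies |(3t^3 + 6t^2 - 6t - 5) − 7| < ε.
(3t^3 + 6t^2 - 6t - 5) − 7 = 3t^3 + 6t^2 - 6t - 12 = (t + 2)(3t^2 - 6).
So |(3t^3 + 6t^2 - 6t - 5) − 7| = |t + 2|·|3t^2 - 6|.
Require δ ≤ 1. Then |t + 2| < 1 gives |t| < 3, and by the triangle inequality |3t^2 - 6| ≤ 3·3^2 + 6 = 33.
Hence |(3t^3 + 6t^2 - 6t - 5) − 7| ≤ 33|t + 2| < ε provided |t + 2| < ε/33.
Take δ = min(1, ε/33). Then 0 < |t + 2| < δ gives both |t + 2| < 1 and |t + 2| < ε/33, so |(3t^3 + 6t^2 - 6t - 5) − 7| < ε.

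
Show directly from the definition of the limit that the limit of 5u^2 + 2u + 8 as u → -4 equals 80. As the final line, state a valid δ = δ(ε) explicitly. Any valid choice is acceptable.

Let ε > 0 be given. We want δ > 0 such that 0 < |u + 4| < δ implies |(5u^2 + 2u + 8) − 80| < ε.
(5u^2 + 2u + 8) − 80 = 5u^2 + 2u - 72 = (u + 4)(5u - 18).
So |(5u^2 + 2u + 8) − 80| = |u + 4|·|5u - 18|.
Assume first that |u + 4| < 1, so |u| < 5. Then |5u - 18| ≤ 5·5 + 18 = 43.
Hence |(5u^2 + 2u + 8) − 80| ≤ 43|u + 4| < ε provided |u + 4| < ε/43.
Choosing δ = min(1, ε/43) ensures both conditions, hence |(5u^2 + 2u + 8) − 80| < ε.

δ = min(1, ε/43)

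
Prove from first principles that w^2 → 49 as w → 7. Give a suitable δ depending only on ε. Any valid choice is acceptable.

δ = min(1, ε/15)

Suppose ε > 0. We seek δ > 0 with 0 < |w − 7| < δ ⇒ |w^2 − 49| < ε.
Factor: w^2 − 49 = (w − 7)(w + 7), so |w^2 − 49| = |w − 7|·|w + 7|.
Restrict δ ≤ 1. Then |w − 7| < 1 gives |w| < 8, so by the triangle inequality |w + 7| ≤ 8 + 7 = 15.
Hence |w^2 − 49| ≤ 15|w − 7|, which is < ε once |w − 7| < ε/15.
Take δ = min(1, ε/15). If 0 < |w − 7| < δ then both bounds hold and |w^2 − 49| ≤ 15|w − 7| < 15·(ε/15) = ε.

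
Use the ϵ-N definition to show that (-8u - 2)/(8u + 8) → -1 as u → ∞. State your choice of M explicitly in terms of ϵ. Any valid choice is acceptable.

M = (3/4)/ϵ

Let ϵ > 0. We seek M > 0 such that u > M implies |(-8u - 2)/(8u + 8) + 1| < ϵ.
(-8u - 2)/(8u + 8) + 1 = (8(-8u - 2) − (-8)(8u + 8)) / (8(8u + 8)) = 48/(8(8u + 8)).
For u > 0 we have 8u + 8 > 8u, so |(-8u - 2)/(8u + 8) + 1| = 48/(8(8u + 8)) < 48/(8·8u) = (3/4)/u.
Thus |(-8u - 2)/(8u + 8) + 1| < ϵ whenever u > (3/4)/ϵ.
Take M = (3/4)/ϵ. If u > M then |(-8u - 2)/(8u + 8) + 1| < (3/4)/u < ϵ.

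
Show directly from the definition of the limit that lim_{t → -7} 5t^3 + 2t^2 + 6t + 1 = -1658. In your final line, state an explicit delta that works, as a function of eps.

Let eps > 0 be given. We want delta > 0 such that 0 < |t + 7| < delta implies |(5t^3 + 2t^2 + 6t + 1) + 1658| < eps.
(5t^3 + 2t^2 + 6t + 1) + 1658 = 5t^3 + 2t^2 + 6t + 1659 = (t + 7)(5t^2 - 33t + 237).
So |(5t^3 + 2t^2 + 6t + 1) + 1658| = |t + 7|·|5t^2 - 33t + 237|.
Assume first that |t + 7| < 2, so |t| < 9. Then |5t^2 - 33t + 237| ≤ 5·9^2 + 33·9 + 237 = 939.
Hence |(5t^3 + 2t^2 + 6t + 1) + 1658| ≤ 939|t + 7| < eps provided |t + 7| < eps/939.
Choosing delta = min(2, eps/939) ensures both conditions, hence |(5t^3 + 2t^2 + 6t + 1) + 1658| < eps.

delta = min(2, eps/939)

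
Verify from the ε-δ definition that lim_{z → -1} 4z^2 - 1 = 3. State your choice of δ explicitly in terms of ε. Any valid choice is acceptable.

Let ε > 0 be given. We want δ > 0 such that 0 < |z + 1| < δ implies |(4z^2 - 1) − 3| < ε.
(4z^2 - 1) − 3 = 4z^2 - 4 = (z + 1)(4z - 4).
So |(4z^2 - 1) − 3| = |z + 1|·|4z - 4|.
Assume first that |z + 1| < 1, so |z| < 2. Then |4z - 4| ≤ 4·2 + 4 = 12.
Hence |(4z^2 - 1) − 3| ≤ 12|z + 1| < ε provided |z + 1| < ε/12.
Take δ = min(1, ε/12). Then 0 < |z + 1| < δ gives both |z + 1| < 1 and |z + 1| < ε/12, so |(4z^2 - 1) − 3| < ε.

δ = min(1, ε/12)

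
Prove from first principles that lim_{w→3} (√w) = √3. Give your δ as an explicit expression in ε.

Suppose ε > 0. We want δ > 0 such that 0 < |w − 3| < δ implies |√w − √3| < ε.
Multiplying by the conjugate, |√w − √3| = |w − 3|/(√w + √3).
Restrict δ ≤ 3 so that |w − 3| < 3 forces w > 0, and then √w + √3 > √3.
Hence |√w − √3| < |w − 3|/√3, which is < ε once |w − 3| < √3·ε.
Take δ = min(3, √3·ε). If 0 < |w − 3| < δ then w > 0 and |√w − √3| < |w − 3|/√3 < ε.

δ = min(3, √3·ε)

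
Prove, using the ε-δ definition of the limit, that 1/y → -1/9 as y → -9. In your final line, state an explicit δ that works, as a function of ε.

Let ε > 0. We seek δ > 0 such that 0 < |y + 9| < δ implies |1/y + 1/9| < ε.
|1/y + 1/9| = |-9 − y|/(9·|y|) = |y + 9|/(9|y|).
Require δ ≤ 9/2 so that |y| > 9 − 9/2 = 9/2, hence 9|y| > 81/2.
Then |1/y + 1/9| < |y + 9|/(81/2), which is < ε when |y + 9| < (81/2)ε.
Take δ = min(9/2, (81/2)ε). Then 0 < |y + 9| < δ gives both |y + 9| < 9/2 and |y + 9| < (81/2)ε, so |1/y + 1/9| < ε.

δ = min(9/2, (81/2)ε)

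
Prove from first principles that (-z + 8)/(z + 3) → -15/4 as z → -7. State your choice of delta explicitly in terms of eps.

delta = min(2, (8/11)eps)

Fix eps > 0. We want delta > 0 with 0 < |z + 7| < delta ⇒ |(-z + 8)/(z + 3) + 15/4| < eps.
Combining over a common denominator, (-z + 8)/(z + 3) + 15/4 = [(-z + 8)·(-4) − 15·(z + 3)] / [(-4)·(z + 3)] = -11(z + 7) / ((-4)(z + 3)).
So |(-z + 8)/(z + 3) + 15/4| = 11|z + 7| / (4·|z + 3|).
Require delta ≤ 2, so |z + 3| ≥ |-4| − |z + 7| > 4 − 2 = 2.
Hence |(-z + 8)/(z + 3) + 15/4| < 11|z + 7|/(4·2) = (11/8)|z + 7|, which is < eps once |z + 7| < (8/11)eps.
Take delta = min(2, (8/11)eps). Then 0 < |z + 7| < delta forces both bounds, so |(-z + 8)/(z + 3) + 15/4| < eps.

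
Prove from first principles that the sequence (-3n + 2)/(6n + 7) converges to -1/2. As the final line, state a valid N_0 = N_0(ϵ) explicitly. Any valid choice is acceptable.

Let ϵ > 0. For n ≥ 1, |(-3n + 2)/(6n + 7) + 1/2| = |33|/(6(6n + 7)) = 33/(6(6n + 7)).
Since 6n + 7 ≥ 6n for n ≥ 1, this is ≤ 33/(6·6n) = (11/12)/n.
So |(-3n + 2)/(6n + 7) + 1/2| < ϵ whenever n > (11/12)/ϵ.
Take N_0 = (11/12)/ϵ. If n > N_0 then |(-3n + 2)/(6n + 7) + 1/2| ≤ (11/12)/n < ϵ.

N_0 = (11/12)/ϵ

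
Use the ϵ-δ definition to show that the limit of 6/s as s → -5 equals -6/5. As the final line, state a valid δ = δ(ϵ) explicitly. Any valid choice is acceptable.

Let ϵ > 0 be given. We seek δ > 0 such that 0 < |s + 5| < δ implies |6/s + 6/5| < ϵ.
|6/s + 6/5| = 6·|-5 − s|/(5·|s|) = 6|s + 5|/(5|s|).
Require δ ≤ 5/2 so that |s| > 5 − 5/2 = 5/2, hence 5|s| > 25/2.
Then |6/s + 6/5| < 6|s + 5|/(25/2), which is < ϵ when |s + 5| < (25/12)ϵ.
Take δ = min(5/2, (25/12)ϵ). Then 0 < |s + 5| < δ gives both |s + 5| < 5/2 and |s + 5| < (25/12)ϵ, so |6/s + 6/5| < ϵ.

δ = min(5/2, (25/12)ϵ)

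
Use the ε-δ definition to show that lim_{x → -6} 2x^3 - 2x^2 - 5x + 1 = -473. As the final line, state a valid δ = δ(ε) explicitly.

Let ε > 0. We want δ > 0 such that 0 < |x + 6| < δ implies |(2x^3 - 2x^2 - 5x + 1) + 473| < ε.
(2x^3 - 2x^2 - 5x + 1) + 473 = 2x^3 - 2x^2 - 5x + 474 = (x + 6)(2x^2 - 14x + 79).
So |(2x^3 - 2x^2 - 5x + 1) + 473| = |x + 6|·|2x^2 - 14x + 79|.
Assume first that |x + 6| < 1, so |x| < 7. Then |2x^2 - 14x + 79| ≤ 2·7^2 + 14·7 + 79 = 275.
Hence |(2x^3 - 2x^2 - 5x + 1) + 473| ≤ 275|x + 6| < ε provided |x + 6| < ε/275.
Take δ = min(1, ε/275). Then 0 < |x + 6| < δ gives both |x + 6| < 1 and |x + 6| < ε/275, so |(2x^3 - 2x^2 - 5x + 1) + 473| < ε.

δ = min(1, ε/275)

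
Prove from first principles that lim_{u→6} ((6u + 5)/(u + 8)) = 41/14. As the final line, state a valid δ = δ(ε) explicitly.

Let ε > 0. We want δ > 0 with 0 < |u − 6| < δ ⇒ |(6u + 5)/(u + 8) − (41/14)| < ε.
Combining over a common denominator, (6u + 5)/(u + 8) − (41/14) = [(6u + 5)·14 − 41·(u + 8)] / [14·(u + 8)] = 43(u − 6) / (14(u + 8)).
So |(6u + 5)/(u + 8) − (41/14)| = 43|u − 6| / (14·|u + 8|).
Restrict δ ≤ 7. Then |u − 6| < 7 gives |u + 8| = |(u − 6) + 14| ≥ 14 − 7 = 7.
Hence |(6u + 5)/(u + 8) − (41/14)| < 43|u − 6|/(14·7) = (43/98)|u − 6|, which is < ε once |u − 6| < (98/43)ε.
Take δ = min(7, (98/43)ε). Then 0 < |u − 6| < δ forces both bounds, so |(6u + 5)/(u + 8) − (41/14)| < ε.

δ = min(7, (98/43)ε)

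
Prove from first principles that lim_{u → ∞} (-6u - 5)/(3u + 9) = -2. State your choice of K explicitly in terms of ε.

Fix ε > 0. We seek K > 0 such that u > K implies |(-6u - 5)/(3u + 9) + 2| < ε.
(-6u - 5)/(3u + 9) + 2 = (3(-6u - 5) − (-6)(3u + 9)) / (3(3u + 9)) = 39/(3(3u + 9)).
For u > 0 we have 3u + 9 > 3u, so |(-6u - 5)/(3u + 9) + 2| = 39/(3(3u + 9)) < 39/(3·3u) = (13/3)/u.
Thus |(-6u - 5)/(3u + 9) + 2| < ε whenever u > (13/3)/ε.
Take K = (13/3)/ε. If u > K then |(-6u - 5)/(3u + 9) + 2| < (13/3)/u < ε.

K = (13/3)/ε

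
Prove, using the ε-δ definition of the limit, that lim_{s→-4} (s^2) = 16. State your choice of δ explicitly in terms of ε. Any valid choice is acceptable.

δ = min(1, ε/9)

Let ε > 0 be given. We seek δ > 0 with 0 < |s + 4| < δ ⇒ |s^2 − 16| < ε.
Factor: s^2 − 16 = (s + 4)(s - 4), so |s^2 − 16| = |s + 4|·|s - 4|.
Restrict δ ≤ 1. Then |s + 4| < 1 gives |s| < 5, so by the triangle inequality |s - 4| ≤ 5 + 4 = 9.
Hence |s^2 − 16| ≤ 9|s + 4|, which is < ε once |s + 4| < ε/9.
Take δ = min(1, ε/9). If 0 < |s + 4| < δ then both bounds hold and |s^2 − 16| ≤ 9|s + 4| < 9·(ε/9) = ε.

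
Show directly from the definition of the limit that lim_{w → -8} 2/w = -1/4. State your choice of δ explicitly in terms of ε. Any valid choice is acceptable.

Suppose ε > 0. We seek δ > 0 such that 0 < |w + 8| < δ implies |2/w + 1/4| < ε.
|2/w + 1/4| = 2·|-8 − w|/(8·|w|) = 2|w + 8|/(8|w|).
Require δ ≤ 4 so that |w| > 8 − 4 = 4, hence 8|w| > 32.
Then |2/w + 1/4| < 2|w + 8|/32, which is < ε when |w + 8| < 16ε.
Take δ = min(4, 16ε). Then 0 < |w + 8| < δ gives both |w + 8| < 4 and |w + 8| < 16ε, so |2/w + 1/4| < ε.

δ = min(4, 16ε)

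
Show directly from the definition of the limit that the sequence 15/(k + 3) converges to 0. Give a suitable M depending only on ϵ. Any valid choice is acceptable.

M = 15/ϵ

Fix ϵ > 0. For k ≥ 1, |15/(k + 3) − 0| = 15/(k + 3) ≤ 15/k.
We need 15/k < ϵ, i.e. k > 15/ϵ.
Take M = 15/ϵ. If k > M then |15/(k + 3)| ≤ 15/k < ϵ.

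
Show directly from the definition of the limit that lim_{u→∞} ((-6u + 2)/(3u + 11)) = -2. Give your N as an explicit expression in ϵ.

N = 8/ϵ

Fix ϵ > 0. We seek N > 0 such that u > N implies |(-6u + 2)/(3u + 11) + 2| < ϵ.
(-6u + 2)/(3u + 11) + 2 = (3(-6u + 2) − (-6)(3u + 11)) / (3(3u + 11)) = 72/(3(3u + 11)).
For u > 0 we have 3u + 11 > 3u, so |(-6u + 2)/(3u + 11) + 2| = 72/(3(3u + 11)) < 72/(3·3u) = 8/u.
Thus |(-6u + 2)/(3u + 11) + 2| < ϵ whenever u > 8/ϵ.
Take N = 8/ϵ. If u > N then |(-6u + 2)/(3u + 11) + 2| < 8/u < ϵ.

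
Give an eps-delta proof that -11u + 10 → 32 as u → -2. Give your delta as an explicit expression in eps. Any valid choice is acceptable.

delta = eps/11

Suppose eps > 0. We need delta > 0 so that 0 < |u + 2| < delta implies |(-11u + 10) − 32| < eps.
Since (-11u + 10) − 32 = -11(u + 2), we have |(-11u + 10) − 32| = 11|u + 2|.
Thus it suffices that |u + 2| < eps/11.
Choosing delta = eps/11 gives |(-11u + 10) − 32| = 11|u + 2| < eps whenever |u + 2| < delta.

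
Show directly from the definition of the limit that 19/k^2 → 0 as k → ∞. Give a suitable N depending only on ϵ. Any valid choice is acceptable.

Fix ϵ > 0. For k ≥ 1, |19/k^2 − 0| = 19/k^2.
19/k^2 < ϵ ⇔ k^2 > 19/ϵ ⇔ k > (19/ϵ)^{1/2}.
Take N = (19/ϵ)^{1/2}. Then k > N implies 19/k^2 < ϵ.

N = (19/ϵ)^{1/2}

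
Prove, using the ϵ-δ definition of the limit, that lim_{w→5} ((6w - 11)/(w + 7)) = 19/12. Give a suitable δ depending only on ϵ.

Suppose ϵ > 0. We want δ > 0 with 0 < |w − 5| < δ ⇒ |(6w - 11)/(w + 7) − (19/12)| < ϵ.
Combining over a common denominator, (6w - 11)/(w + 7) − (19/12) = [(6w - 11)·12 − 19·(w + 7)] / [12·(w + 7)] = 53(w − 5) / (12(w + 7)).
So |(6w - 11)/(w + 7) − (19/12)| = 53|w − 5| / (12·|w + 7|).
Require δ ≤ 6, so |w + 7| ≥ |12| − |w − 5| > 12 − 6 = 6.
Hence |(6w - 11)/(w + 7) − (19/12)| < 53|w − 5|/(12·6) = (53/72)|w − 5|, which is < ϵ once |w − 5| < (72/53)ϵ.
Take δ = min(6, (72/53)ϵ). Then 0 < |w − 5| < δ forces both bounds, so |(6w - 11)/(w + 7) − (19/12)| < ϵ.

δ = min(6, (72/53)ϵ)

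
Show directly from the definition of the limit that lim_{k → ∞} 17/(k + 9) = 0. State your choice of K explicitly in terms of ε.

Fix ε > 0. For k ≥ 1, |17/(k + 9) − 0| = 17/(k + 9) ≤ 17/k.
We need 17/k < ε, i.e. k > 17/ε.
Take K = 17/ε. If k > K then |17/(k + 9)| ≤ 17/k < ε.

K = 17/ε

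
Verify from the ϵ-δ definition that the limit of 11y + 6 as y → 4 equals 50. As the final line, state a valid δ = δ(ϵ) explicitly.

Suppose ϵ > 0. We need δ > 0 so that 0 < |y − 4| < δ implies |(11y + 6) − 50| < ϵ.
|(11y + 6) − 50| = |11y - 44| = 11|y − 4|.
So 11|y − 4| < ϵ exactly when |y − 4| < ϵ/11.
Take δ = ϵ/11. If 0 < |y − 4| < δ then |(11y + 6) − 50| = 11|y − 4| < 11·(ϵ/11) = ϵ.

δ = ϵ/11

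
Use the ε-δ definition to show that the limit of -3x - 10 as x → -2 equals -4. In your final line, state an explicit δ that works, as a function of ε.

Let ε > 0. We need δ > 0 so that 0 < |x + 2| < δ implies |(-3x - 10) + 4| < ε.
|(-3x - 10) + 4| = |-3x - 6| = 3|x + 2|.
Thus it suffices that |x + 2| < ε/3.
Take δ = ε/3. If 0 < |x + 2| < δ then |(-3x - 10) + 4| = 3|x + 2| < 3·(ε/3) = ε.

δ = ε/3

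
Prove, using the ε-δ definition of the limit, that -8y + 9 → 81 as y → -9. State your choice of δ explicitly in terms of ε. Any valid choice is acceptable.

Let ε > 0. We need δ > 0 so that 0 < |y + 9| < δ implies |(-8y + 9) − 81| < ε.
Since (-8y + 9) − 81 = -8(y + 9), we have |(-8y + 9) − 81| = 8|y + 9|.
Thus it suffices that |y + 9| < ε/8.
Take δ = ε/8. If 0 < |y + 9| < δ then |(-8y + 9) − 81| = 8|y + 9| < 8·(ε/8) = ε.

δ = ε/8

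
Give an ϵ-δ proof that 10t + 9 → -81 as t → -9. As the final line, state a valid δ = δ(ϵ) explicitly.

Let ϵ > 0. We need δ > 0 so that 0 < |t + 9| < δ implies |(10t + 9) + 81| < ϵ.
Since (10t + 9) + 81 = 10(t + 9), we have |(10t + 9) + 81| = 10|t + 9|.
Thus it suffices that |t + 9| < ϵ/10.
Take δ = ϵ/10. If 0 < |t + 9| < δ then |(10t + 9) + 81| = 10|t + 9| < 10·(ϵ/10) = ϵ.

δ = ϵ/10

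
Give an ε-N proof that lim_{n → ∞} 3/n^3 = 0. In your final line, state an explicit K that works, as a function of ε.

K = (3/ε)^{1/3}

Let ε > 0 be given. For n ≥ 1, |3/n^3 − 0| = 3/n^3.
3/n^3 < ε ⇔ n^3 > 3/ε ⇔ n > (3/ε)^{1/3}.
Take K = (3/ε)^{1/3}. Then n > K implies 3/n^3 < ε.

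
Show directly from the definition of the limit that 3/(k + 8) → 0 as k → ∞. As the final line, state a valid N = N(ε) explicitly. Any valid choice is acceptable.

N = 3/ε

Let ε > 0. For k ≥ 1, |3/(k + 8) − 0| = 3/(k + 8) ≤ 3/k.
We need 3/k < ε, i.e. k > 3/ε.
Take N = 3/ε. If k > N then |3/(k + 8)| ≤ 3/k < ε.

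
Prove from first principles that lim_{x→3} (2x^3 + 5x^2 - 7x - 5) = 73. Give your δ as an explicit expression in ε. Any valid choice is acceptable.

δ = min(1, ε/102)

Suppose ε > 0. We want δ > 0 such that 0 < |x − 3| < δ implies |(2x^3 + 5x^2 - 7x - 5) − 73| < ε.
(2x^3 + 5x^2 - 7x - 5) − 73 = 2x^3 + 5x^2 - 7x - 78 = (x − 3)(2x^2 + 11x + 26).
So |(2x^3 + 5x^2 - 7x - 5) − 73| = |x − 3|·|2x^2 + 11x + 26|.
Require δ ≤ 1. Then |x − 3| < 1 gives |x| < 4, and by the triangle inequality |2x^2 + 11x + 26| ≤ 2·4^2 + 11·4 + 26 = 102.
Hence |(2x^3 + 5x^2 - 7x - 5) − 73| ≤ 102|x − 3| < ε provided |x − 3| < ε/102.
Take δ = min(1, ε/102). Then 0 < |x − 3| < δ gives both |x − 3| < 1 and |x − 3| < ε/102, so |(2x^3 + 5x^2 - 7x - 5) − 73| < ε.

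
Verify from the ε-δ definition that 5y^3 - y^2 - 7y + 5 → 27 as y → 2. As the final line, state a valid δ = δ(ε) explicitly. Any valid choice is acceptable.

δ = min(1, ε/83)

Fix ε > 0. We want δ > 0 such that 0 < |y − 2| < δ implies |(5y^3 - y^2 - 7y + 5) − 27| < ε.
(5y^3 - y^2 - 7y + 5) − 27 = 5y^3 - y^2 - 7y - 22 = (y − 2)(5y^2 + 9y + 11).
So |(5y^3 - y^2 - 7y + 5) − 27| = |y − 2|·|5y^2 + 9y + 11|.
Assume first that |y − 2| < 1, so |y| < 3. Then |5y^2 + 9y + 11| ≤ 5·3^2 + 9·3 + 11 = 83.
Hence |(5y^3 - y^2 - 7y + 5) − 27| ≤ 83|y − 2| < ε provided |y − 2| < ε/83.
Choosing δ = min(1, ε/83) ensures both conditions, hence |(5y^3 - y^2 - 7y + 5) − 27| < ε.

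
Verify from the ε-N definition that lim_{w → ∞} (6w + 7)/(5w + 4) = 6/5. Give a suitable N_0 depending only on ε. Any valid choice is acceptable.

N_0 = (11/25)/ε

Suppose ε > 0. We seek N_0 > 0 such that w > N_0 implies |(6w + 7)/(5w + 4) − (6/5)| < ε.
(6w + 7)/(5w + 4) − (6/5) = (5(6w + 7) − 6(5w + 4)) / (5(5w + 4)) = 11/(5(5w + 4)).
For w > 0 we have 5w + 4 > 5w, so |(6w + 7)/(5w + 4) − (6/5)| = 11/(5(5w + 4)) < 11/(5·5w) = (11/25)/w.
Thus |(6w + 7)/(5w + 4) − (6/5)| < ε whenever w > (11/25)/ε.
Take N_0 = (11/25)/ε. If w > N_0 then |(6w + 7)/(5w + 4) − (6/5)| < (11/25)/w < ε.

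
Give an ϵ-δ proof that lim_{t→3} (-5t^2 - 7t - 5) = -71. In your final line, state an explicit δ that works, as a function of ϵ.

Let ϵ > 0. We want δ > 0 such that 0 < |t − 3| < δ implies |(-5t^2 - 7t - 5) + 71| < ϵ.
(-5t^2 - 7t - 5) + 71 = -5t^2 - 7t + 66 = (t − 3)(-5t - 22).
So |(-5t^2 - 7t - 5) + 71| = |t − 3|·|-5t - 22|.
Assume first that |t − 3| < 2, so |t| < 5. Then |-5t - 22| ≤ 5·5 + 22 = 47.
Hence |(-5t^2 - 7t - 5) + 71| ≤ 47|t − 3| < ϵ provided |t − 3| < ϵ/47.
Take δ = min(2, ϵ/47). Then 0 < |t − 3| < δ gives both |t − 3| < 2 and |t − 3| < ϵ/47, so |(-5t^2 - 7t - 5) + 71| < ϵ.

δ = min(2, ϵ/47)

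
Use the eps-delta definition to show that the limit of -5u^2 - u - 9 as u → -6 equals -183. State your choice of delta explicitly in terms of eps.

Fix eps > 0. We want delta > 0 such that 0 < |u + 6| < delta implies |(-5u^2 - u - 9) + 183| < eps.
(-5u^2 - u - 9) + 183 = -5u^2 - u + 174 = (u + 6)(-5u + 29).
So |(-5u^2 - u - 9) + 183| = |u + 6|·|-5u + 29|.
Require delta ≤ 2. Then |u + 6| < 2 gives |u| < 8, and by the triangle inequality |-5u + 29| ≤ 5·8 + 29 = 69.
Hence |(-5u^2 - u - 9) + 183| ≤ 69|u + 6| < eps provided |u + 6| < eps/69.
Choosing delta = min(2, eps/69) ensures both conditions, hence |(-5u^2 - u - 9) + 183| < eps.

delta = min(2, eps/69)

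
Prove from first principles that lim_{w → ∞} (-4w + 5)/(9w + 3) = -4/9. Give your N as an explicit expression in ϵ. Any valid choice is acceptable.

N = (19/27)/ϵ

Let ϵ > 0. We seek N > 0 such that w > N implies |(-4w + 5)/(9w + 3) + 4/9| < ϵ.
(-4w + 5)/(9w + 3) + 4/9 = (9(-4w + 5) − (-4)(9w + 3)) / (9(9w + 3)) = 57/(9(9w + 3)).
For w > 0 we have 9w + 3 > 9w, so |(-4w + 5)/(9w + 3) + 4/9| = 57/(9(9w + 3)) < 57/(9·9w) = (19/27)/w.
Thus |(-4w + 5)/(9w + 3) + 4/9| < ϵ whenever w > (19/27)/ϵ.
Take N = (19/27)/ϵ. If w > N then |(-4w + 5)/(9w + 3) + 4/9| < (19/27)/w < ϵ.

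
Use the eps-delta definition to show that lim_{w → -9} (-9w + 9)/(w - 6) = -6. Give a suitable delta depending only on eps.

Suppose eps > 0. We want delta > 0 with 0 < |w + 9| < delta ⇒ |(-9w + 9)/(w - 6) + 6| < eps.
Combining over a common denominator, (-9w + 9)/(w - 6) + 6 = [(-9w + 9)·(-15) − 90·(w - 6)] / [(-15)·(w - 6)] = 45(w + 9) / ((-15)(w - 6)).
So |(-9w + 9)/(w - 6) + 6| = 45|w + 9| / (15·|w − 6|).
Require delta ≤ 15/2, so |w − 6| ≥ |-15| − |w + 9| > 15 − 15/2 = 15/2.
Hence |(-9w + 9)/(w - 6) + 6| < 45|w + 9|/(15·(15/2)) = (2/5)|w + 9|, which is < eps once |w + 9| < (5/2)eps.
Take delta = min(15/2, (5/2)eps). Then 0 < |w + 9| < delta forces both bounds, so |(-9w + 9)/(w - 6) + 6| < eps.

delta = min(15/2, (5/2)eps)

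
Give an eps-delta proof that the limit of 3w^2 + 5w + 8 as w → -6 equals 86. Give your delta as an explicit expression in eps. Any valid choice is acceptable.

Suppose eps > 0. We want delta > 0 such that 0 < |w + 6| < delta implies |(3w^2 + 5w + 8) − 86| < eps.
(3w^2 + 5w + 8) − 86 = 3w^2 + 5w - 78 = (w + 6)(3w - 13).
So |(3w^2 + 5w + 8) − 86| = |w + 6|·|3w - 13|.
Require delta ≤ 1. Then |w + 6| < 1 gives |w| < 7, and by the triangle inequality |3w - 13| ≤ 3·7 + 13 = 34.
Hence |(3w^2 + 5w + 8) − 86| ≤ 34|w + 6| < eps provided |w + 6| < eps/34.
Take delta = min(1, eps/34). Then 0 < |w + 6| < delta gives both |w + 6| < 1 and |w + 6| < eps/34, so |(3w^2 + 5w + 8) − 86| < eps.

delta = min(1, eps/34)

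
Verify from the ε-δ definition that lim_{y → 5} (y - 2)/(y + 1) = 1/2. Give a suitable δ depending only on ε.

δ = min(3, 6ε)

Let ε > 0. We want δ > 0 with 0 < |y − 5| < δ ⇒ |(y - 2)/(y + 1) − (1/2)| < ε.
Combining over a common denominator, (y - 2)/(y + 1) − (1/2) = [(y - 2)·6 − 3·(y + 1)] / [6·(y + 1)] = 3(y − 5) / (6(y + 1)).
So |(y - 2)/(y + 1) − (1/2)| = 3|y − 5| / (6·|y + 1|).
Restrict δ ≤ 3. Then |y − 5| < 3 gives |y + 1| = |(y − 5) + 6| ≥ 6 − 3 = 3.
Hence |(y - 2)/(y + 1) − (1/2)| < 3|y − 5|/(6·3) = (1/6)|y − 5|, which is < ε once |y − 5| < 6ε.
Take δ = min(3, 6ε). Then 0 < |y − 5| < δ forces both bounds, so |(y - 2)/(y + 1) − (1/2)| < ε.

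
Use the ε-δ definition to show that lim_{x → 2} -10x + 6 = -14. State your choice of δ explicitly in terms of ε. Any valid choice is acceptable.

Fix ε > 0. We need δ > 0 so that 0 < |x − 2| < δ implies |(-10x + 6) + 14| < ε.
|(-10x + 6) + 14| = |-10x + 20| = 10|x − 2|.
Thus it suffices that |x − 2| < ε/10.
Choosing δ = ε/10 gives |(-10x + 6) + 14| = 10|x − 2| < ε whenever |x − 2| < δ.

δ = ε/10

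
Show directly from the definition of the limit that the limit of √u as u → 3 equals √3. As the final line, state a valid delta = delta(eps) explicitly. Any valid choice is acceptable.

Let eps > 0. We want delta > 0 such that 0 < |u − 3| < delta implies |√u − √3| < eps.
Rationalise: √u − √3 = (u − 3)/(√u + √3), so |√u − √3| = |u − 3|/(√u + √3).
Restrict delta ≤ 3 so that |u − 3| < 3 forces u > 0, and then √u + √3 > √3.
Hence |√u − √3| < |u − 3|/√3, which is < eps once |u − 3| < √3·eps.
Take delta = min(3, √3·eps). If 0 < |u − 3| < delta then u > 0 and |√u − √3| < |u − 3|/√3 < eps.

delta = min(3, √3·eps)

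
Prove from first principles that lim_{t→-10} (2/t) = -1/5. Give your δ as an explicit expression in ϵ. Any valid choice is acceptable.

Let ϵ > 0. We seek δ > 0 such that 0 < |t + 10| < δ implies |2/t + 1/5| < ϵ.
|2/t + 1/5| = 2·|-10 − t|/(10·|t|) = 2|t + 10|/(10|t|).
Restrict δ ≤ 5. Then |t + 10| < 5 gives |t| > 5, so 10|t| > 50.
Then |2/t + 1/5| < 2|t + 10|/50, which is < ϵ when |t + 10| < 25ϵ.
Take δ = min(5, 25ϵ). Then 0 < |t + 10| < δ gives both |t + 10| < 5 and |t + 10| < 25ϵ, so |2/t + 1/5| < ϵ.

δ = min(5, 25ϵ)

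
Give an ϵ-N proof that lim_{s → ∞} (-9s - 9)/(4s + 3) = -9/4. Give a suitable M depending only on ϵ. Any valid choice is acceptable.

Let ϵ > 0 be given. We seek M > 0 such that s > M implies |(-9s - 9)/(4s + 3) + 9/4| < ϵ.
(-9s - 9)/(4s + 3) + 9/4 = (4(-9s - 9) − (-9)(4s + 3)) / (4(4s + 3)) = -9/(4(4s + 3)).
For s > 0 we have 4s + 3 > 4s, so |(-9s - 9)/(4s + 3) + 9/4| = 9/(4(4s + 3)) < 9/(4·4s) = (9/16)/s.
Thus |(-9s - 9)/(4s + 3) + 9/4| < ϵ whenever s > (9/16)/ϵ.
Take M = (9/16)/ϵ. If s > M then |(-9s - 9)/(4s + 3) + 9/4| < (9/16)/s < ϵ.

M = (9/16)/ϵ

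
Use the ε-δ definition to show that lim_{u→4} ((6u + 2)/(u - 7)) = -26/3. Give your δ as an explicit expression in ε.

Let ε > 0 be given. We want δ > 0 with 0 < |u − 4| < δ ⇒ |(6u + 2)/(u - 7) + 26/3| < ε.
Combining over a common denominator, (6u + 2)/(u - 7) + 26/3 = [(6u + 2)·(-3) − 26·(u - 7)] / [(-3)·(u - 7)] = -44(u − 4) / ((-3)(u - 7)).
So |(6u + 2)/(u - 7) + 26/3| = 44|u − 4| / (3·|u − 7|).
Restrict δ ≤ 3/2. Then |u − 4| < 3/2 gives |u − 7| = |(u − 4) + (-3)| ≥ 3 − 3/2 = 3/2.
Hence |(6u + 2)/(u - 7) + 26/3| < 44|u − 4|/(3·(3/2)) = (88/9)|u − 4|, which is < ε once |u − 4| < (9/88)ε.
Take δ = min(3/2, (9/88)ε). Then 0 < |u − 4| < δ forces both bounds, so |(6u + 2)/(u - 7) + 26/3| < ε.

δ = min(3/2, (9/88)ε)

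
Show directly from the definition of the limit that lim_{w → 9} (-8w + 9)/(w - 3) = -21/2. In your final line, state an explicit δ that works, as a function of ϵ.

δ = min(3, (6/5)ϵ)

Fix ϵ > 0. We want δ > 0 with 0 < |w − 9| < δ ⇒ |(-8w + 9)/(w - 3) + 21/2| < ϵ.
Combining over a common denominator, (-8w + 9)/(w - 3) + 21/2 = [(-8w + 9)·6 − (-63)·(w - 3)] / [6·(w - 3)] = 15(w − 9) / (6(w - 3)).
So |(-8w + 9)/(w - 3) + 21/2| = 15|w − 9| / (6·|w − 3|).
Restrict δ ≤ 3. Then |w − 9| < 3 gives |w − 3| = |(w − 9) + 6| ≥ 6 − 3 = 3.
Hence |(-8w + 9)/(w - 3) + 21/2| < 15|w − 9|/(6·3) = (5/6)|w − 9|, which is < ϵ once |w − 9| < (6/5)ϵ.
Take δ = min(3, (6/5)ϵ). Then 0 < |w − 9| < δ forces both bounds, so |(-8w + 9)/(w - 3) + 21/2| < ϵ.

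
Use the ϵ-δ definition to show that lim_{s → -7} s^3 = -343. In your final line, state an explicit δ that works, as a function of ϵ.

Suppose ϵ > 0. We seek δ > 0 with 0 < |s + 7| < δ ⇒ |s^3 + 343| < ϵ.
Factor: s^3 + 343 = (s + 7)(s^2 - 7s + 49), so |s^3 + 343| = |s + 7|·|s^2 - 7s + 49|.
Impose δ ≤ 2 so that |s| < 9; then |s^2 - 7s + 49| ≤ 193.
Hence |s^3 + 343| ≤ 193|s + 7|, which is < ϵ once |s + 7| < ϵ/193.
Take δ = min(2, ϵ/193). If 0 < |s + 7| < δ then both bounds hold and |s^3 + 343| ≤ 193|s + 7| < 193·(ϵ/193) = ϵ.

δ = min(2, ϵ/193)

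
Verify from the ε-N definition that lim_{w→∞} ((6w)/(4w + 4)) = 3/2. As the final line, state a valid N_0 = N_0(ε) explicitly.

Let ε > 0. We seek N_0 > 0 such that w > N_0 implies |(6w)/(4w + 4) − (3/2)| < ε.
(6w)/(4w + 4) − (3/2) = (4(6w) − 6(4w + 4)) / (4(4w + 4)) = -24/(4(4w + 4)).
For w > 0 we have 4w + 4 > 4w, so |(6w)/(4w + 4) − (3/2)| = 24/(4(4w + 4)) < 24/(4·4w) = (3/2)/w.
Thus |(6w)/(4w + 4) − (3/2)| < ε whenever w > (3/2)/ε.
Take N_0 = (3/2)/ε. If w > N_0 then |(6w)/(4w + 4) − (3/2)| < (3/2)/w < ε.

N_0 = (3/2)/ε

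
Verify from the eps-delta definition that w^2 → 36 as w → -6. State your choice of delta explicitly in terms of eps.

delta = min(1, eps/13)

Let eps > 0 be given. We seek delta > 0 with 0 < |w + 6| < delta ⇒ |w^2 − 36| < eps.
Factor: w^2 − 36 = (w + 6)(w - 6), so |w^2 − 36| = |w + 6|·|w - 6|.
Restrict delta ≤ 1. Then |w + 6| < 1 gives |w| < 7, so by the triangle inequality |w - 6| ≤ 7 + 6 = 13.
Hence |w^2 − 36| ≤ 13|w + 6|, which is < eps once |w + 6| < eps/13.
Take delta = min(1, eps/13). If 0 < |w + 6| < delta then both bounds hold and |w^2 − 36| ≤ 13|w + 6| < 13·(eps/13) = eps.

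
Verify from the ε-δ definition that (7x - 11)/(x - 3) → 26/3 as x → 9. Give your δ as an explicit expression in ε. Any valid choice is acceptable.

Fix ε > 0. We want δ > 0 with 0 < |x − 9| < δ ⇒ |(7x - 11)/(x - 3) − (26/3)| < ε.
Combining over a common denominator, (7x - 11)/(x - 3) − (26/3) = [(7x - 11)·6 − 52·(x - 3)] / [6·(x - 3)] = -10(x − 9) / (6(x - 3)).
So |(7x - 11)/(x - 3) − (26/3)| = 10|x − 9| / (6·|x − 3|).
Restrict δ ≤ 3. Then |x − 9| < 3 gives |x − 3| = |(x − 9) + 6| ≥ 6 − 3 = 3.
Hence |(7x - 11)/(x - 3) − (26/3)| < 10|x − 9|/(6·3) = (5/9)|x − 9|, which is < ε once |x − 9| < (9/5)ε.
Take δ = min(3, (9/5)ε). Then 0 < |x − 9| < δ forces both bounds, so |(7x - 11)/(x - 3) − (26/3)| < ε.

δ = min(3, (9/5)ε)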